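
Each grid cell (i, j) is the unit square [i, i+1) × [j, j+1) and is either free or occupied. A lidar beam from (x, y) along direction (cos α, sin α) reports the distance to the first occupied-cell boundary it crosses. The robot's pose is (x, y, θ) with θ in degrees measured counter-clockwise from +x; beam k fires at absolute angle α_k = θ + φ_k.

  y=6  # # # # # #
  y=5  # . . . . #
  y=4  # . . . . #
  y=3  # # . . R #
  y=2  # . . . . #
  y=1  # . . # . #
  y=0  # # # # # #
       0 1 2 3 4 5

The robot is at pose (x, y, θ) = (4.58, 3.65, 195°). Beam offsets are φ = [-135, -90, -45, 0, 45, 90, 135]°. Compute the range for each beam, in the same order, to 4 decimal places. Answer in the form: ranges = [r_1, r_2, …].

beam 1: φ=-135°, α=60°
  d=(0.5000,0.8660)  start (4,3)  tX=0.8400 tY=0.4041  stride 1/|dx|=2.0000 1/|dy|=1.1547
    cross y-line → (4,4), t=0.4041
    cross x-line → (5,4), t=0.8400 (wall)
  → r_1 = 0.8400
beam 2: φ=-90°, α=105°
  d=(-0.2588,0.9659)  start (4,3)  tX=2.2409 tY=0.3623  stride 1/|dx|=3.8637 1/|dy|=1.0353
    cross y-line → (4,4), t=0.3623
    cross y-line → (4,5), t=1.3976
    cross x-line → (3,5), t=2.2409
    cross y-line → (3,6), t=2.4329 (wall)
  → r_2 = 2.4329
beam 3: φ=-45°, α=150°
  d=(-0.8660,0.5000)  start (4,3)  tX=0.6697 tY=0.7000  stride 1/|dx|=1.1547 1/|dy|=2.0000
    cross x-line → (3,3), t=0.6697
    cross y-line → (3,4), t=0.7000
    cross x-line → (2,4), t=1.8244
    cross y-line → (2,5), t=2.7000
    cross x-line → (1,5), t=2.9791
    cross x-line → (0,5), t=4.1338 (wall)
  → r_3 = 4.1338
beam 4: φ=0°, α=195°
  d=(-0.9659,-0.2588)  start (4,3)  tX=0.6005 tY=2.5114  stride 1/|dx|=1.0353 1/|dy|=3.8637
    cross x-line → (3,3), t=0.6005
    cross x-line → (2,3), t=1.6357
    cross y-line → (2,2), t=2.5114
    cross x-line → (1,2), t=2.6710
    cross x-line → (0,2), t=3.7063 (wall)
  → r_4 = 3.7063
beam 5: φ=45°, α=240°
  d=(-0.5000,-0.8660)  start (4,3)  tX=1.1600 tY=0.7506  stride 1/|dx|=2.0000 1/|dy|=1.1547
    cross y-line → (4,2), t=0.7506
    cross x-line → (3,2), t=1.1600
    cross y-line → (3,1), t=1.9053 (wall)
  → r_5 = 1.9053
beam 6: φ=90°, α=285°
  d=(0.2588,-0.9659)  start (4,3)  tX=1.6228 tY=0.6729  stride 1/|dx|=3.8637 1/|dy|=1.0353
    cross y-line → (4,2), t=0.6729
    cross x-line → (5,2), t=1.6228 (wall)
  → r_6 = 1.6228
beam 7: φ=135°, α=330°
  d=(0.8660,-0.5000)  start (4,3)  tX=0.4850 tY=1.3000  stride 1/|dx|=1.1547 1/|dy|=2.0000
    cross x-line → (5,3), t=0.4850 (wall)
  → r_7 = 0.4850

ranges = [0.8400, 2.4329, 4.1338, 3.7063, 1.9053, 1.6228, 0.4850]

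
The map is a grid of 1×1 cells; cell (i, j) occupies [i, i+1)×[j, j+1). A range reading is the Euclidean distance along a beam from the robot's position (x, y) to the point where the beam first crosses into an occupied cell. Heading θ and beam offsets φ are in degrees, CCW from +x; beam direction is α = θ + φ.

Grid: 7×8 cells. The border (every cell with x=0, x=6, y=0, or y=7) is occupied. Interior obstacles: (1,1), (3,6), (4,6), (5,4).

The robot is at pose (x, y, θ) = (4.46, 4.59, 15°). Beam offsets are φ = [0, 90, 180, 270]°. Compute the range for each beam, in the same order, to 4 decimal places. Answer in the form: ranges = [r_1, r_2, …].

ranges = [0.5590, 1.4597, 3.5821, 3.7166]

beam 1: φ=0°, α=15°
  direction (0.9659, 0.2588); cell (4,4); t to first gridline: x 0.5590, y 1.5841 (then +1.0353 / +3.8637)
    (5,4) via x @ 0.5590  # hit
  → r_1 = 0.5590
beam 2: φ=90°, α=105°
  direction (-0.2588, 0.9659); cell (4,4); t to first gridline: x 1.7773, y 0.4245 (then +3.8637 / +1.0353)
    (4,5) via y @ 0.4245
    (4,6) via y @ 1.4597  # hit
  → r_2 = 1.4597
beam 3: φ=180°, α=195°
  direction (-0.9659, -0.2588); cell (4,4); t to first gridline: x 0.4762, y 2.2796 (then +1.0353 / +3.8637)
    (3,4) via x @ 0.4762
    (2,4) via x @ 1.5115
    (2,3) via y @ 2.2796
    (1,3) via x @ 2.5468
    (0,3) via x @ 3.5821  # hit
  → r_3 = 3.5821
beam 4: φ=270°, α=285°
  direction (0.2588, -0.9659); cell (4,4); t to first gridline: x 2.0864, y 0.6108 (then +3.8637 / +1.0353)
    (4,3) via y @ 0.6108
    (4,2) via y @ 1.6461
    (5,2) via x @ 2.0864
    (5,1) via y @ 2.6814
    (5,0) via y @ 3.7166  # hit
  → r_4 = 3.7166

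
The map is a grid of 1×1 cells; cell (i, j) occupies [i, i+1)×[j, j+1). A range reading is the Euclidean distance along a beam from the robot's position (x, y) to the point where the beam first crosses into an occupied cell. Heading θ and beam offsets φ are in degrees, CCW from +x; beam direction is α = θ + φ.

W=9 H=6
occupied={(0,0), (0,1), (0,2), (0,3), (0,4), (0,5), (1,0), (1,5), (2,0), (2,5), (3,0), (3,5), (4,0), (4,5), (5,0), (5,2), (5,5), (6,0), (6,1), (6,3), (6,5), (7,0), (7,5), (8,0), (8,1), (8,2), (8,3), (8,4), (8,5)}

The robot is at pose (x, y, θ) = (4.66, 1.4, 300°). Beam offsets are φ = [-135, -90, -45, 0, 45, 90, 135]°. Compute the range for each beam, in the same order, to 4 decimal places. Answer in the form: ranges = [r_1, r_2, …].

ranges = [3.7891, 0.8000, 0.4141, 0.4619, 1.3873, 1.2000, 1.3137]

beam 1: φ=-135°, α=165°
  direction (-0.9659, 0.2588); cell (4,1); t to first gridline: x 0.6833, y 2.3182 (then +1.0353 / +3.8637)
    (3,1) via x @ 0.6833
    (2,1) via x @ 1.7186
    (2,2) via y @ 2.3182
    (1,2) via x @ 2.7538
    (0,2) via x @ 3.7891  # hit
  → r_1 = 3.7891
beam 2: φ=-90°, α=210°
  direction (-0.8660, -0.5000); cell (4,1); t to first gridline: x 0.7621, y 0.8000 (then +1.1547 / +2.0000)
    (3,1) via x @ 0.7621
    (3,0) via y @ 0.8000  # hit
  → r_2 = 0.8000
beam 3: φ=-45°, α=255°
  direction (-0.2588, -0.9659); cell (4,1); t to first gridline: x 2.5500, y 0.4141 (then +3.8637 / +1.0353)
    (4,0) via y @ 0.4141  # hit
  → r_3 = 0.4141
beam 4: φ=0°, α=300°
  direction (0.5000, -0.8660); cell (4,1); t to first gridline: x 0.6800, y 0.4619 (then +2.0000 / +1.1547)
    (4,0) via y @ 0.4619  # hit
  → r_4 = 0.4619
beam 5: φ=45°, α=345°
  direction (0.9659, -0.2588); cell (4,1); t to first gridline: x 0.3520, y 1.5455 (then +1.0353 / +3.8637)
    (5,1) via x @ 0.3520
    (6,1) via x @ 1.3873  # hit
  → r_5 = 1.3873
beam 6: φ=90°, α=30°
  direction (0.8660, 0.5000); cell (4,1); t to first gridline: x 0.3926, y 1.2000 (then +1.1547 / +2.0000)
    (5,1) via x @ 0.3926
    (5,2) via y @ 1.2000  # hit
  → r_6 = 1.2000
beam 7: φ=135°, α=75°
  direction (0.2588, 0.9659); cell (4,1); t to first gridline: x 1.3137, y 0.6212 (then +3.8637 / +1.0353)
    (4,2) via y @ 0.6212
    (5,2) via x @ 1.3137  # hit
  → r_7 = 1.3137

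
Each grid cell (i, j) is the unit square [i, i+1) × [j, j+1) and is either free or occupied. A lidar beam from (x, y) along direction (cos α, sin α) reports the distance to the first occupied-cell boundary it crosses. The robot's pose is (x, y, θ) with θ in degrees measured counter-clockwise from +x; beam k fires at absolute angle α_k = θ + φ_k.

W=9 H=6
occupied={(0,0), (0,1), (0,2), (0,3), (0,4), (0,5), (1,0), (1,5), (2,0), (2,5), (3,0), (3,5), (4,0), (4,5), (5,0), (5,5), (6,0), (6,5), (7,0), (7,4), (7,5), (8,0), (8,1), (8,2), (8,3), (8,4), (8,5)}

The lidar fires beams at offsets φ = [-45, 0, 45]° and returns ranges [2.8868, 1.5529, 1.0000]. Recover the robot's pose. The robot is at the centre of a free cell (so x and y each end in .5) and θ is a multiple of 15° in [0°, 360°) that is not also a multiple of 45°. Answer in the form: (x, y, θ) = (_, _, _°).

(x, y, θ) = (6.5, 3.5, 345°)

Enumerate (i+0.5, j+0.5, θ) over the 27 free cells and 16 admissible headings. For each, cast all 3 beams and compare to the given ranges.
  (5.5, 1.5, 240°): beam 1 = 1.9319 ≠ 2.8868 ✗
  (5.5, 3.5, 165°): beam 1 = 1.7321 ≠ 2.8868 ✗
  (2.5, 1.5, 345°): beam 1 = 0.5774 ≠ 2.8868 ✗
  (2.5, 2.5, 120°): beam 1 = 2.5882 ≠ 2.8868 ✗
  …
  (6.5, 3.5, 345°): r_1=2.8868, r_2=1.5529, r_3=1.0000 — all match ✓
No second candidate reproduces the full scan.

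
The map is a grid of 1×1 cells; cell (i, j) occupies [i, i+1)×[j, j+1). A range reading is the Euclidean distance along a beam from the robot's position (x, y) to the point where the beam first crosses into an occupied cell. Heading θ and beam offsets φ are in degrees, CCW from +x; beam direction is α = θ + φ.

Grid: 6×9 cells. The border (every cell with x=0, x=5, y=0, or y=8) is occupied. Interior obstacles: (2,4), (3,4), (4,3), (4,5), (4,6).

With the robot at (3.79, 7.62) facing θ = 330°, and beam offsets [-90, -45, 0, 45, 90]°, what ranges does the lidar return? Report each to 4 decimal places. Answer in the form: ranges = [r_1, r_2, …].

ranges = [3.0253, 0.8114, 1.2400, 1.2527, 0.4388]

beam 1: φ=-90°, α=240°
  cosα=-0.5000 sinα=-0.8660 | (3,7) | tMaxX 1.5800 tMaxY 0.7159 | tΔX 2.0000 tΔY 1.1547
    t=0.7159 [y] (3,6)
    t=1.5800 [x] (2,6)
    t=1.8706 [y] (2,5)
    t=3.0253 [y] (2,4) — stop
  → r_1 = 3.0253
beam 2: φ=-45°, α=285°
  cosα=0.2588 sinα=-0.9659 | (3,7) | tMaxX 0.8114 tMaxY 0.6419 | tΔX 3.8637 tΔY 1.0353
    t=0.6419 [y] (3,6)
    t=0.8114 [x] (4,6) — stop
  → r_2 = 0.8114
beam 3: φ=0°, α=330°
  cosα=0.8660 sinα=-0.5000 | (3,7) | tMaxX 0.2425 tMaxY 1.2400 | tΔX 1.1547 tΔY 2.0000
    t=0.2425 [x] (4,7)
    t=1.2400 [y] (4,6) — stop
  → r_3 = 1.2400
beam 4: φ=45°, α=15°
  cosα=0.9659 sinα=0.2588 | (3,7) | tMaxX 0.2174 tMaxY 1.4682 | tΔX 1.0353 tΔY 3.8637
    t=0.2174 [x] (4,7)
    t=1.2527 [x] (5,7) — stop
  → r_4 = 1.2527
beam 5: φ=90°, α=60°
  cosα=0.5000 sinα=0.8660 | (3,7) | tMaxX 0.4200 tMaxY 0.4388 | tΔX 2.0000 tΔY 1.1547
    t=0.4200 [x] (4,7)
    t=0.4388 [y] (4,8) — stop
  → r_5 = 0.4388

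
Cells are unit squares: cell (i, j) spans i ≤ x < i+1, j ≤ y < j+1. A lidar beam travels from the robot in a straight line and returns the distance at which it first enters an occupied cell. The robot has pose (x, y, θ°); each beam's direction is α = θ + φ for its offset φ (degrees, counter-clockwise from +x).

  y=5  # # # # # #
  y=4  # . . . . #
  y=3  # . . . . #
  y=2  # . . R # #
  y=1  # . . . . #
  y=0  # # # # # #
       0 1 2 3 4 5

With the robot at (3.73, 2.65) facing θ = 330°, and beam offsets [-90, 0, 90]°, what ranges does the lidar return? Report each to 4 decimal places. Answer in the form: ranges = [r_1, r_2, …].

ranges = [1.9053, 0.3118, 2.5400]

beam 1: φ=-90°, α=240°
  direction (-0.5000, -0.8660); cell (3,2); t to first gridline: x 1.4600, y 0.7506 (then +2.0000 / +1.1547)
    (3,1) via y @ 0.7506
    (2,1) via x @ 1.4600
    (2,0) via y @ 1.9053  # hit
  → r_1 = 1.9053
beam 2: φ=0°, α=330°
  direction (0.8660, -0.5000); cell (3,2); t to first gridline: x 0.3118, y 1.3000 (then +1.1547 / +2.0000)
    (4,2) via x @ 0.3118  # hit
  → r_2 = 0.3118
beam 3: φ=90°, α=60°
  direction (0.5000, 0.8660); cell (3,2); t to first gridline: x 0.5400, y 0.4041 (then +2.0000 / +1.1547)
    (3,3) via y @ 0.4041
    (4,3) via x @ 0.5400
    (4,4) via y @ 1.5588
    (5,4) via x @ 2.5400  # hit
  → r_3 = 2.5400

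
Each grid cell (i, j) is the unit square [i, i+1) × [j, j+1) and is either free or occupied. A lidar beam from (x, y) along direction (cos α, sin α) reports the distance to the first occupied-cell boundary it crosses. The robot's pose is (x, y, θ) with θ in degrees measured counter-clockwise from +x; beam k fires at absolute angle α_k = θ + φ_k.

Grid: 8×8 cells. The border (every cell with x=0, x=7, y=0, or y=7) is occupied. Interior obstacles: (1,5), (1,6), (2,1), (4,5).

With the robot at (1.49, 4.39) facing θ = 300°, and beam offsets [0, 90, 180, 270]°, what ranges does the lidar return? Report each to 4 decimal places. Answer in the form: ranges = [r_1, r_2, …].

ranges = [2.7597, 2.8983, 0.7044, 0.5658]

beam 1: φ=0°, α=300°
  direction (0.5000, -0.8660); cell (1,4); t to first gridline: x 1.0200, y 0.4503 (then +2.0000 / +1.1547)
    (1,3) via y @ 0.4503
    (2,3) via x @ 1.0200
    (2,2) via y @ 1.6050
    (2,1) via y @ 2.7597  # hit
  → r_1 = 2.7597
beam 2: φ=90°, α=30°
  direction (0.8660, 0.5000); cell (1,4); t to first gridline: x 0.5889, y 1.2200 (then +1.1547 / +2.0000)
    (2,4) via x @ 0.5889
    (2,5) via y @ 1.2200
    (3,5) via x @ 1.7436
    (4,5) via x @ 2.8983  # hit
  → r_2 = 2.8983
beam 3: φ=180°, α=120°
  direction (-0.5000, 0.8660); cell (1,4); t to first gridline: x 0.9800, y 0.7044 (then +2.0000 / +1.1547)
    (1,5) via y @ 0.7044  # hit
  → r_3 = 0.7044
beam 4: φ=270°, α=210°
  direction (-0.8660, -0.5000); cell (1,4); t to first gridline: x 0.5658, y 0.7800 (then +1.1547 / +2.0000)
    (0,4) via x @ 0.5658  # hit
  → r_4 = 0.5658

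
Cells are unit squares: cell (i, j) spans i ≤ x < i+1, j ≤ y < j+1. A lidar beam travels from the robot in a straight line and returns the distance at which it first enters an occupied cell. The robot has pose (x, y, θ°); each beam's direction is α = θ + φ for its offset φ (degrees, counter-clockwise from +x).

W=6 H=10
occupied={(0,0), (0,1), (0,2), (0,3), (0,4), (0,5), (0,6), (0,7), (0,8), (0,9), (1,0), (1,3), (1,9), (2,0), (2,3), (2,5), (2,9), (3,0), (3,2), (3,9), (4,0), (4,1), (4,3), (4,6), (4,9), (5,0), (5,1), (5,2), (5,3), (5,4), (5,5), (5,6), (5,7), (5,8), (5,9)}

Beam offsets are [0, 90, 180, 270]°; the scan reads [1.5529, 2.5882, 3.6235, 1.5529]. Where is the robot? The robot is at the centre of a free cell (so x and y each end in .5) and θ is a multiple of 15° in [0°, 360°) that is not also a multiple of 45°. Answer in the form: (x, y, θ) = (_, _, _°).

The pose lattice has 25·16 = 400 candidates. Test each by forward raycasting.
  (3.5, 4.5, 75°): beam 1 = 1.9319 ≠ 1.5529 ✗
  (2.5, 8.5, 120°): beam 1 = 0.5774 ≠ 1.5529 ✗
  (1.5, 8.5, 15°): beam 1 = 1.9319 ≠ 1.5529 ✗
  …
  (3.5, 7.5, 105°): r_1=1.5529, r_2=2.5882, r_3=3.6235, r_4=1.5529 — all match ✓
Only this pose fits every beam.

(x, y, θ) = (3.5, 7.5, 105°)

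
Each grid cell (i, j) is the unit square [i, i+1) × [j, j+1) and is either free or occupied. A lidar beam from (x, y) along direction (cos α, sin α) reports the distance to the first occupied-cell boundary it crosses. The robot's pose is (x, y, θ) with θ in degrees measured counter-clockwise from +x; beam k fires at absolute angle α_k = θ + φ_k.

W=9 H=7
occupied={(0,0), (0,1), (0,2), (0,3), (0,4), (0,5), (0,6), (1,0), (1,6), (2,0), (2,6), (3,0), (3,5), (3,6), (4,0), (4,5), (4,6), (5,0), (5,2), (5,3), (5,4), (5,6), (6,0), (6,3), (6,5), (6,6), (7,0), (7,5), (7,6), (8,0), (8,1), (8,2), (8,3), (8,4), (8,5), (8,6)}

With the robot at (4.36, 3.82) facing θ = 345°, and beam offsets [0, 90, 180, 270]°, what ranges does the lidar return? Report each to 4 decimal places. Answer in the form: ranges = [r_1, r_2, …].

beam 1: φ=0°, α=345°
  cosα=0.9659 sinα=-0.2588 | (4,3) | tMaxX 0.6626 tMaxY 3.1682 | tΔX 1.0353 tΔY 3.8637
    t=0.6626 [x] (5,3) — stop
  → r_1 = 0.6626
beam 2: φ=90°, α=75°
  cosα=0.2588 sinα=0.9659 | (4,3) | tMaxX 2.4728 tMaxY 0.1863 | tΔX 3.8637 tΔY 1.0353
    t=0.1863 [y] (4,4)
    t=1.2216 [y] (4,5) — stop
  → r_2 = 1.2216
beam 3: φ=180°, α=165°
  cosα=-0.9659 sinα=0.2588 | (4,3) | tMaxX 0.3727 tMaxY 0.6955 | tΔX 1.0353 tΔY 3.8637
    t=0.3727 [x] (3,3)
    t=0.6955 [y] (3,4)
    t=1.4080 [x] (2,4)
    t=2.4433 [x] (1,4)
    t=3.4785 [x] (0,4) — stop
  → r_3 = 3.4785
beam 4: φ=270°, α=255°
  cosα=-0.2588 sinα=-0.9659 | (4,3) | tMaxX 1.3909 tMaxY 0.8489 | tΔX 3.8637 tΔY 1.0353
    t=0.8489 [y] (4,2)
    t=1.3909 [x] (3,2)
    t=1.8842 [y] (3,1)
    t=2.9195 [y] (3,0) — stop
  → r_4 = 2.9195

ranges = [0.6626, 1.2216, 3.4785, 2.9195]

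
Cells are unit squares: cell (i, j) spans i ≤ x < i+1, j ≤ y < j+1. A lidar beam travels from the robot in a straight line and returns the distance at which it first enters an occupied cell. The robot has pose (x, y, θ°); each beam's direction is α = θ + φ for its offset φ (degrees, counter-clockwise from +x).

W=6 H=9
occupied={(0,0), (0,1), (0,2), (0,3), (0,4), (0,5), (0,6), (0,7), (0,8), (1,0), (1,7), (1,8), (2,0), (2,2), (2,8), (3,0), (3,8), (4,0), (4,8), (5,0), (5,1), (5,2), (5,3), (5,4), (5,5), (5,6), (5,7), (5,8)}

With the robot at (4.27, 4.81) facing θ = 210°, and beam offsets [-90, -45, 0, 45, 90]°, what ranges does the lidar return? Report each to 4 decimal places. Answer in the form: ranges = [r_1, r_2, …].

ranges = [3.6835, 3.3854, 3.7759, 3.9444, 1.4600]

beam 1: φ=-90°, α=120°
  cosα=-0.5000 sinα=0.8660 | (4,4) | tMaxX 0.5400 tMaxY 0.2194 | tΔX 2.0000 tΔY 1.1547
    t=0.2194 [y] (4,5)
    t=0.5400 [x] (3,5)
    t=1.3741 [y] (3,6)
    t=2.5288 [y] (3,7)
    t=2.5400 [x] (2,7)
    t=3.6835 [y] (2,8) — stop
  → r_1 = 3.6835
beam 2: φ=-45°, α=165°
  cosα=-0.9659 sinα=0.2588 | (4,4) | tMaxX 0.2795 tMaxY 0.7341 | tΔX 1.0353 tΔY 3.8637
    t=0.2795 [x] (3,4)
    t=0.7341 [y] (3,5)
    t=1.3148 [x] (2,5)
    t=2.3501 [x] (1,5)
    t=3.3854 [x] (0,5) — stop
  → r_2 = 3.3854
beam 3: φ=0°, α=210°
  cosα=-0.8660 sinα=-0.5000 | (4,4) | tMaxX 0.3118 tMaxY 1.6200 | tΔX 1.1547 tΔY 2.0000
    t=0.3118 [x] (3,4)
    t=1.4665 [x] (2,4)
    t=1.6200 [y] (2,3)
    t=2.6212 [x] (1,3)
    t=3.6200 [y] (1,2)
    t=3.7759 [x] (0,2) — stop
  → r_3 = 3.7759
beam 4: φ=45°, α=255°
  cosα=-0.2588 sinα=-0.9659 | (4,4) | tMaxX 1.0432 tMaxY 0.8386 | tΔX 3.8637 tΔY 1.0353
    t=0.8386 [y] (4,3)
    t=1.0432 [x] (3,3)
    t=1.8738 [y] (3,2)
    t=2.9091 [y] (3,1)
    t=3.9444 [y] (3,0) — stop
  → r_4 = 3.9444
beam 5: φ=90°, α=300°
  cosα=0.5000 sinα=-0.8660 | (4,4) | tMaxX 1.4600 tMaxY 0.9353 | tΔX 2.0000 tΔY 1.1547
    t=0.9353 [y] (4,3)
    t=1.4600 [x] (5,3) — stop
  → r_5 = 1.4600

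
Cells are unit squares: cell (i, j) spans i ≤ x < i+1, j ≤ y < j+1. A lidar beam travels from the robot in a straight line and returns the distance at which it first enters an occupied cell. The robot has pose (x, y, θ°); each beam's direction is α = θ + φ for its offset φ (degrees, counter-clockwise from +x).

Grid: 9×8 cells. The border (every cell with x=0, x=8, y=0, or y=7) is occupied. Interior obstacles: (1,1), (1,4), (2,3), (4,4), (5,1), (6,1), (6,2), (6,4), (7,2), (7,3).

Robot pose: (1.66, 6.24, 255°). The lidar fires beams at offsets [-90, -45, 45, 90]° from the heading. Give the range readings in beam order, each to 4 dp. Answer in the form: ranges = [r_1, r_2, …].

beam 1: φ=-90°, α=165°
  d=(-0.9659,0.2588)  start (1,6)  tX=0.6833 tY=2.9364  stride 1/|dx|=1.0353 1/|dy|=3.8637
    cross x-line → (0,6), t=0.6833 (wall)
  → r_1 = 0.6833
beam 2: φ=-45°, α=210°
  d=(-0.8660,-0.5000)  start (1,6)  tX=0.7621 tY=0.4800  stride 1/|dx|=1.1547 1/|dy|=2.0000
    cross y-line → (1,5), t=0.4800
    cross x-line → (0,5), t=0.7621 (wall)
  → r_2 = 0.7621
beam 3: φ=45°, α=300°
  d=(0.5000,-0.8660)  start (1,6)  tX=0.6800 tY=0.2771  stride 1/|dx|=2.0000 1/|dy|=1.1547
    cross y-line → (1,5), t=0.2771
    cross x-line → (2,5), t=0.6800
    cross y-line → (2,4), t=1.4318
    cross y-line → (2,3), t=2.5865 (wall)
  → r_3 = 2.5865
beam 4: φ=90°, α=345°
  d=(0.9659,-0.2588)  start (1,6)  tX=0.3520 tY=0.9273  stride 1/|dx|=1.0353 1/|dy|=3.8637
    cross x-line → (2,6), t=0.3520
    cross y-line → (2,5), t=0.9273
    cross x-line → (3,5), t=1.3873
    cross x-line → (4,5), t=2.4225
    cross x-line → (5,5), t=3.4578
    cross x-line → (6,5), t=4.4931
    cross y-line → (6,4), t=4.7910 (wall)
  → r_4 = 4.7910

ranges = [0.6833, 0.7621, 2.5865, 4.7910]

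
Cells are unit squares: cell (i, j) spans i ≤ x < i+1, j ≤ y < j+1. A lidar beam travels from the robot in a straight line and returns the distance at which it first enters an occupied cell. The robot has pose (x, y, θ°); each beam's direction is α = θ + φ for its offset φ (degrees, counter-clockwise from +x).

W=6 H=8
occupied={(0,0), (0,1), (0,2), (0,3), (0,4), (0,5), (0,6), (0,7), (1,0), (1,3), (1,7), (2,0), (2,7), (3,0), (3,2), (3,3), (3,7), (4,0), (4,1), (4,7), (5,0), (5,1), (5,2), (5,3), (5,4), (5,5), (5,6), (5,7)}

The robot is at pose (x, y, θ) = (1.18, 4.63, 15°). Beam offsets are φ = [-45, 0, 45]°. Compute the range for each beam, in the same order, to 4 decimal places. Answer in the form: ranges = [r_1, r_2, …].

ranges = [2.1016, 3.9548, 2.7366]

beam 1: φ=-45°, α=330°
  d=(0.8660,-0.5000)  start (1,4)  tX=0.9469 tY=1.2600  stride 1/|dx|=1.1547 1/|dy|=2.0000
    cross x-line → (2,4), t=0.9469
    cross y-line → (2,3), t=1.2600
    cross x-line → (3,3), t=2.1016 (wall)
  → r_1 = 2.1016
beam 2: φ=0°, α=15°
  d=(0.9659,0.2588)  start (1,4)  tX=0.8489 tY=1.4296  stride 1/|dx|=1.0353 1/|dy|=3.8637
    cross x-line → (2,4), t=0.8489
    cross y-line → (2,5), t=1.4296
    cross x-line → (3,5), t=1.8842
    cross x-line → (4,5), t=2.9195
    cross x-line → (5,5), t=3.9548 (wall)
  → r_2 = 3.9548
beam 3: φ=45°, α=60°
  d=(0.5000,0.8660)  start (1,4)  tX=1.6400 tY=0.4272  stride 1/|dx|=2.0000 1/|dy|=1.1547
    cross y-line → (1,5), t=0.4272
    cross y-line → (1,6), t=1.5819
    cross x-line → (2,6), t=1.6400
    cross y-line → (2,7), t=2.7366 (wall)
  → r_3 = 2.7366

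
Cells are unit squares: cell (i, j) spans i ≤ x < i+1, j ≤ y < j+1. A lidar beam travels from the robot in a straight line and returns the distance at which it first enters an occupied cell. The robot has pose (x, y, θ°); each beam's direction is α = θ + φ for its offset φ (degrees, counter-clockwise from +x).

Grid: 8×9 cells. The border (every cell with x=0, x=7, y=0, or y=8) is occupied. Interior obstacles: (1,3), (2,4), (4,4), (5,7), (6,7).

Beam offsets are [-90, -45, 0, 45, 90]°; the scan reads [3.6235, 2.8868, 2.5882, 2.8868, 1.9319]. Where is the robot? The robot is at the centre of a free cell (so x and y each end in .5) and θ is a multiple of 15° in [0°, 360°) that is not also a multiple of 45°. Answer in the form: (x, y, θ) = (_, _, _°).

(x, y, θ) = (3.5, 1.5, 105°)

Candidates: 37 free-cell centres × 16 headings = 592 poses. Raycast each; keep the one whose scan matches to 4 dp.
  (1.5, 7.5, 240°): beam 1 = 0.5774 ≠ 3.6235 ✗
  (3.5, 7.5, 240°): beam 1 = 1.0000 ≠ 3.6235 ✗
  (1.5, 7.5, 330°): beam 1 = 1.0000 ≠ 3.6235 ✗
  (3.5, 3.5, 210°): beam 1 = 1.0000 ≠ 3.6235 ✗
  (5.5, 5.5, 210°): beam 1 = 2.8868 ≠ 3.6235 ✗
  …
  (3.5, 1.5, 105°): r_1=3.6235, r_2=2.8868, r_3=2.5882, r_4=2.8868, r_5=1.9319 — all match ✓
Only this pose fits every beam.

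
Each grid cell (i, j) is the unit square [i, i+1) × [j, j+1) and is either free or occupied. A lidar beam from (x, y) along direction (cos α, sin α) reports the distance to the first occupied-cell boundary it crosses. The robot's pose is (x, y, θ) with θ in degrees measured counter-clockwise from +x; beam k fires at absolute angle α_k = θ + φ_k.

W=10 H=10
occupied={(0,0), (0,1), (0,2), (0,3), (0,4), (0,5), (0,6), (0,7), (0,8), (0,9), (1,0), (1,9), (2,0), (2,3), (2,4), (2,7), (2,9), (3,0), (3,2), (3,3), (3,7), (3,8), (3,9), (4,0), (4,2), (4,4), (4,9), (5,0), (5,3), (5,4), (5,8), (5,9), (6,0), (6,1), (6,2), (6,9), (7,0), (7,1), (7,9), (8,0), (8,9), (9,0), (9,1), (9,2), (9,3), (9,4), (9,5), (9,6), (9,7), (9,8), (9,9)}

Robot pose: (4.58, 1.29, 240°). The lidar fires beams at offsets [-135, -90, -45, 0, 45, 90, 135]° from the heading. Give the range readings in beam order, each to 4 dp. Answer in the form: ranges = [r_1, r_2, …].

ranges = [0.7350, 1.4200, 1.1205, 0.3349, 0.3002, 0.5800, 1.4701]

beam 1: φ=-135°, α=105°
  d=(-0.2588,0.9659)  start (4,1)  tX=2.2409 tY=0.7350  stride 1/|dx|=3.8637 1/|dy|=1.0353
    cross y-line → (4,2), t=0.7350 (wall)
  → r_1 = 0.7350
beam 2: φ=-90°, α=150°
  d=(-0.8660,0.5000)  start (4,1)  tX=0.6697 tY=1.4200  stride 1/|dx|=1.1547 1/|dy|=2.0000
    cross x-line → (3,1), t=0.6697
    cross y-line → (3,2), t=1.4200 (wall)
  → r_2 = 1.4200
beam 3: φ=-45°, α=195°
  d=(-0.9659,-0.2588)  start (4,1)  tX=0.6005 tY=1.1205  stride 1/|dx|=1.0353 1/|dy|=3.8637
    cross x-line → (3,1), t=0.6005
    cross y-line → (3,0), t=1.1205 (wall)
  → r_3 = 1.1205
beam 4: φ=0°, α=240°
  d=(-0.5000,-0.8660)  start (4,1)  tX=1.1600 tY=0.3349  stride 1/|dx|=2.0000 1/|dy|=1.1547
    cross y-line → (4,0), t=0.3349 (wall)
  → r_4 = 0.3349
beam 5: φ=45°, α=285°
  d=(0.2588,-0.9659)  start (4,1)  tX=1.6228 tY=0.3002  stride 1/|dx|=3.8637 1/|dy|=1.0353
    cross y-line → (4,0), t=0.3002 (wall)
  → r_5 = 0.3002
beam 6: φ=90°, α=330°
  d=(0.8660,-0.5000)  start (4,1)  tX=0.4850 tY=0.5800  stride 1/|dx|=1.1547 1/|dy|=2.0000
    cross x-line → (5,1), t=0.4850
    cross y-line → (5,0), t=0.5800 (wall)
  → r_6 = 0.5800
beam 7: φ=135°, α=15°
  d=(0.9659,0.2588)  start (4,1)  tX=0.4348 tY=2.7432  stride 1/|dx|=1.0353 1/|dy|=3.8637
    cross x-line → (5,1), t=0.4348
    cross x-line → (6,1), t=1.4701 (wall)
  → r_7 = 1.4701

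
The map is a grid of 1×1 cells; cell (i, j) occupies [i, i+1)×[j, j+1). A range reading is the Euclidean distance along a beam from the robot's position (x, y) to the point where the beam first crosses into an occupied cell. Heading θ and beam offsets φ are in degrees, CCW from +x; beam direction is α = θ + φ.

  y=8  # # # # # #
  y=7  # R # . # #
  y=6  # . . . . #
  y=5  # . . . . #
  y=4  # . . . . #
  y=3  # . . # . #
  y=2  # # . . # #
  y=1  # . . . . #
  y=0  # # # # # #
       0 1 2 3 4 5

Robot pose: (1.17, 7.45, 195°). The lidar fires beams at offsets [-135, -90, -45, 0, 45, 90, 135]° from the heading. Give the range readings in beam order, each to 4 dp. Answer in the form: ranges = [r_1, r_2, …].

ranges = [0.6351, 0.5694, 0.1963, 0.1760, 0.3400, 6.6775, 4.4225]

beam 1: φ=-135°, α=60°
  direction (0.5000, 0.8660); cell (1,7); t to first gridline: x 1.6600, y 0.6351 (then +2.0000 / +1.1547)
    (1,8) via y @ 0.6351  # hit
  → r_1 = 0.6351
beam 2: φ=-90°, α=105°
  direction (-0.2588, 0.9659); cell (1,7); t to first gridline: x 0.6568, y 0.5694 (then +3.8637 / +1.0353)
    (1,8) via y @ 0.5694  # hit
  → r_2 = 0.5694
beam 3: φ=-45°, α=150°
  direction (-0.8660, 0.5000); cell (1,7); t to first gridline: x 0.1963, y 1.1000 (then +1.1547 / +2.0000)
    (0,7) via x @ 0.1963  # hit
  → r_3 = 0.1963
beam 4: φ=0°, α=195°
  direction (-0.9659, -0.2588); cell (1,7); t to first gridline: x 0.1760, y 1.7387 (then +1.0353 / +3.8637)
    (0,7) via x @ 0.1760  # hit
  → r_4 = 0.1760
beam 5: φ=45°, α=240°
  direction (-0.5000, -0.8660); cell (1,7); t to first gridline: x 0.3400, y 0.5196 (then +2.0000 / +1.1547)
    (0,7) via x @ 0.3400  # hit
  → r_5 = 0.3400
beam 6: φ=90°, α=285°
  direction (0.2588, -0.9659); cell (1,7); t to first gridline: x 3.2069, y 0.4659 (then +3.8637 / +1.0353)
    (1,6) via y @ 0.4659
    (1,5) via y @ 1.5012
    (1,4) via y @ 2.5364
    (2,4) via x @ 3.2069
    (2,3) via y @ 3.5717
    (2,2) via y @ 4.6070
    (2,1) via y @ 5.6423
    (2,0) via y @ 6.6775  # hit
  → r_6 = 6.6775
beam 7: φ=135°, α=330°
  direction (0.8660, -0.5000); cell (1,7); t to first gridline: x 0.9584, y 0.9000 (then +1.1547 / +2.0000)
    (1,6) via y @ 0.9000
    (2,6) via x @ 0.9584
    (3,6) via x @ 2.1131
    (3,5) via y @ 2.9000
    (4,5) via x @ 3.2678
    (5,5) via x @ 4.4225  # hit
  → r_7 = 4.4225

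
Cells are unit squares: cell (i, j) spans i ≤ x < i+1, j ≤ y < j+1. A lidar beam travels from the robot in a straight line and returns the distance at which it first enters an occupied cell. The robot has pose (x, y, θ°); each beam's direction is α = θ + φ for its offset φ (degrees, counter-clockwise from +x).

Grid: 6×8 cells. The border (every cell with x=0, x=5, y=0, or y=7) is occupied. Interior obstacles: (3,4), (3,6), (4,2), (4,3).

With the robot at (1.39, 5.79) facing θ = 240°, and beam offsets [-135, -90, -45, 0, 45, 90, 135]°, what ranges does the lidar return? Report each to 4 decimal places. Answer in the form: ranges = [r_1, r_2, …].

beam 1: φ=-135°, α=105°
  cosα=-0.2588 sinα=0.9659 | (1,5) | tMaxX 1.5068 tMaxY 0.2174 | tΔX 3.8637 tΔY 1.0353
    t=0.2174 [y] (1,6)
    t=1.2527 [y] (1,7) — stop
  → r_1 = 1.2527
beam 2: φ=-90°, α=150°
  cosα=-0.8660 sinα=0.5000 | (1,5) | tMaxX 0.4503 tMaxY 0.4200 | tΔX 1.1547 tΔY 2.0000
    t=0.4200 [y] (1,6)
    t=0.4503 [x] (0,6) — stop
  → r_2 = 0.4503
beam 3: φ=-45°, α=195°
  cosα=-0.9659 sinα=-0.2588 | (1,5) | tMaxX 0.4038 tMaxY 3.0523 | tΔX 1.0353 tΔY 3.8637
    t=0.4038 [x] (0,5) — stop
  → r_3 = 0.4038
beam 4: φ=0°, α=240°
  cosα=-0.5000 sinα=-0.8660 | (1,5) | tMaxX 0.7800 tMaxY 0.9122 | tΔX 2.0000 tΔY 1.1547
    t=0.7800 [x] (0,5) — stop
  → r_4 = 0.7800
beam 5: φ=45°, α=285°
  cosα=0.2588 sinα=-0.9659 | (1,5) | tMaxX 2.3569 tMaxY 0.8179 | tΔX 3.8637 tΔY 1.0353
    t=0.8179 [y] (1,4)
    t=1.8531 [y] (1,3)
    t=2.3569 [x] (2,3)
    t=2.8884 [y] (2,2)
    t=3.9237 [y] (2,1)
    t=4.9590 [y] (2,0) — stop
  → r_5 = 4.9590
beam 6: φ=90°, α=330°
  cosα=0.8660 sinα=-0.5000 | (1,5) | tMaxX 0.7044 tMaxY 1.5800 | tΔX 1.1547 tΔY 2.0000
    t=0.7044 [x] (2,5)
    t=1.5800 [y] (2,4)
    t=1.8591 [x] (3,4) — stop
  → r_6 = 1.8591
beam 7: φ=135°, α=15°
  cosα=0.9659 sinα=0.2588 | (1,5) | tMaxX 0.6315 tMaxY 0.8114 | tΔX 1.0353 tΔY 3.8637
    t=0.6315 [x] (2,5)
    t=0.8114 [y] (2,6)
    t=1.6668 [x] (3,6) — stop
  → r_7 = 1.6668

ranges = [1.2527, 0.4503, 0.4038, 0.7800, 4.9590, 1.8591, 1.6668]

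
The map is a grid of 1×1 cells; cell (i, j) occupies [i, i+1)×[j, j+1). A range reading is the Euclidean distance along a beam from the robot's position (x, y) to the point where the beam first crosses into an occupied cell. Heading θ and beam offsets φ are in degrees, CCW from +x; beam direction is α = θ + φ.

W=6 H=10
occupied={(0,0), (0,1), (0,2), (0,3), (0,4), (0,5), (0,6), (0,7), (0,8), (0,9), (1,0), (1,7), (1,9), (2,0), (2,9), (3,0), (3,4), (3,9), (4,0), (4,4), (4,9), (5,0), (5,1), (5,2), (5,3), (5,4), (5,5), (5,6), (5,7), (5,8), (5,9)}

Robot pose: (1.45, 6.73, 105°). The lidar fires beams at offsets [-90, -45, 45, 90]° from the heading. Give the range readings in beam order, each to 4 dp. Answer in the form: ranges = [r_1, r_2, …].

beam 1: φ=-90°, α=15°
  dir = (cos 15°, sin 15°) = (0.9659, 0.2588); from cell (1,6)
  next x-line at t=0.5694, next y-line at t=1.0432; Δt_x=1.0353, Δt_y=3.8637
    x: enter (2,6) at t=0.5694
    y: enter (2,7) at t=1.0432
    x: enter (3,7) at t=1.6047
    x: enter (4,7) at t=2.6400
    x: enter (5,7) at t=3.6752 ← occupied
  → r_1 = 3.6752
beam 2: φ=-45°, α=60°
  dir = (cos 60°, sin 60°) = (0.5000, 0.8660); from cell (1,6)
  next x-line at t=1.1000, next y-line at t=0.3118; Δt_x=2.0000, Δt_y=1.1547
    y: enter (1,7) at t=0.3118 ← occupied
  → r_2 = 0.3118
beam 3: φ=45°, α=150°
  dir = (cos 150°, sin 150°) = (-0.8660, 0.5000); from cell (1,6)
  next x-line at t=0.5196, next y-line at t=0.5400; Δt_x=1.1547, Δt_y=2.0000
    x: enter (0,6) at t=0.5196 ← occupied
  → r_3 = 0.5196
beam 4: φ=90°, α=195°
  dir = (cos 195°, sin 195°) = (-0.9659, -0.2588); from cell (1,6)
  next x-line at t=0.4659, next y-line at t=2.8205; Δt_x=1.0353, Δt_y=3.8637
    x: enter (0,6) at t=0.4659 ← occupied
  → r_4 = 0.4659

ranges = [3.6752, 0.3118, 0.5196, 0.4659]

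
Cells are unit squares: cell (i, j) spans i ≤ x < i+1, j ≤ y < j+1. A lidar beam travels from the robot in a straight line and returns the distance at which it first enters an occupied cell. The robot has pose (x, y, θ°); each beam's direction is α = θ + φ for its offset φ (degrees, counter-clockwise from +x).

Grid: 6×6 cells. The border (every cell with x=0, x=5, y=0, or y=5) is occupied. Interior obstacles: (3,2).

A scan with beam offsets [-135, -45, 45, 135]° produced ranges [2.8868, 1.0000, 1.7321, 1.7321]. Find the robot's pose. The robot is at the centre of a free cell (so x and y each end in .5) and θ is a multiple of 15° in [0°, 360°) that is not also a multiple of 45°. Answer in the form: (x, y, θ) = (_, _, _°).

Candidates: 15 free-cell centres × 16 headings = 240 poses. Raycast each; keep the one whose scan matches to 4 dp.
  (3.5, 3.5, 240°): beam 1 = 1.5529 ≠ 2.8868 ✗
  (3.5, 1.5, 120°): beam 1 = 1.5529 ≠ 2.8868 ✗
  (1.5, 4.5, 150°): beam 1 = 1.9319 ≠ 2.8868 ✗
  (1.5, 2.5, 255°): beam 1 = 1.0000 ≠ 2.8868 ✗
  …
  (2.5, 3.5, 15°): r_1=2.8868, r_2=1.0000, r_3=1.7321, r_4=1.7321 — all match ✓
No second candidate reproduces the full scan.

(x, y, θ) = (2.5, 3.5, 15°)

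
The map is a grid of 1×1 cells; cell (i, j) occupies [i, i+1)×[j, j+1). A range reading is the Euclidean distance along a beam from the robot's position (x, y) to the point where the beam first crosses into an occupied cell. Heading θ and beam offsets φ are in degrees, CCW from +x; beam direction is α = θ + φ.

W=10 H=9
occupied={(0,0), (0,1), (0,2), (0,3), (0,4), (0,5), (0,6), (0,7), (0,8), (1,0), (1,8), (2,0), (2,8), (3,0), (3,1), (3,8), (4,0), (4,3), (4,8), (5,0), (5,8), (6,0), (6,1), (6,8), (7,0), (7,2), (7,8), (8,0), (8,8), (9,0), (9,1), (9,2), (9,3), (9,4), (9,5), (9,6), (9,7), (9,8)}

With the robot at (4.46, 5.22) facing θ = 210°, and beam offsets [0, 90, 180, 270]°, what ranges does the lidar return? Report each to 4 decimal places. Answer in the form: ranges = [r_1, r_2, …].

ranges = [3.9953, 3.7181, 5.2423, 3.2101]

beam 1: φ=0°, α=210°
  dir = (cos 210°, sin 210°) = (-0.8660, -0.5000); from cell (4,5)
  next x-line at t=0.5312, next y-line at t=0.4400; Δt_x=1.1547, Δt_y=2.0000
    y: enter (4,4) at t=0.4400
    x: enter (3,4) at t=0.5312
    x: enter (2,4) at t=1.6859
    y: enter (2,3) at t=2.4400
    x: enter (1,3) at t=2.8406
    x: enter (0,3) at t=3.9953 ← occupied
  → r_1 = 3.9953
beam 2: φ=90°, α=300°
  dir = (cos 300°, sin 300°) = (0.5000, -0.8660); from cell (4,5)
  next x-line at t=1.0800, next y-line at t=0.2540; Δt_x=2.0000, Δt_y=1.1547
    y: enter (4,4) at t=0.2540
    x: enter (5,4) at t=1.0800
    y: enter (5,3) at t=1.4087
    y: enter (5,2) at t=2.5634
    x: enter (6,2) at t=3.0800
    y: enter (6,1) at t=3.7181 ← occupied
  → r_2 = 3.7181
beam 3: φ=180°, α=30°
  dir = (cos 30°, sin 30°) = (0.8660, 0.5000); from cell (4,5)
  next x-line at t=0.6235, next y-line at t=1.5600; Δt_x=1.1547, Δt_y=2.0000
    x: enter (5,5) at t=0.6235
    y: enter (5,6) at t=1.5600
    x: enter (6,6) at t=1.7782
    x: enter (7,6) at t=2.9329
    y: enter (7,7) at t=3.5600
    x: enter (8,7) at t=4.0876
    x: enter (9,7) at t=5.2423 ← occupied
  → r_3 = 5.2423
beam 4: φ=270°, α=120°
  dir = (cos 120°, sin 120°) = (-0.5000, 0.8660); from cell (4,5)
  next x-line at t=0.9200, next y-line at t=0.9007; Δt_x=2.0000, Δt_y=1.1547
    y: enter (4,6) at t=0.9007
    x: enter (3,6) at t=0.9200
    y: enter (3,7) at t=2.0554
    x: enter (2,7) at t=2.9200
    y: enter (2,8) at t=3.2101 ← occupied
  → r_4 = 3.2101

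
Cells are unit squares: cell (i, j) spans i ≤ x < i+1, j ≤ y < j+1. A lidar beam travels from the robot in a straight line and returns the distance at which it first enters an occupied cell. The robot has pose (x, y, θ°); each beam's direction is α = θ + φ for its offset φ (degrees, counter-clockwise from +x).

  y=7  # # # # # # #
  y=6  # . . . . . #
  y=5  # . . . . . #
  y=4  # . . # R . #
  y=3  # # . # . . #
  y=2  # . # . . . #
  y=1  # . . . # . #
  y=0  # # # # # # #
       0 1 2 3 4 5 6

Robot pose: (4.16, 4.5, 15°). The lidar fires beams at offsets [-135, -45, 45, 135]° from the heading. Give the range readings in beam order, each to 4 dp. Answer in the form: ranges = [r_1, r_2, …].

beam 1: φ=-135°, α=240°
  direction (-0.5000, -0.8660); cell (4,4); t to first gridline: x 0.3200, y 0.5774 (then +2.0000 / +1.1547)
    (3,4) via x @ 0.3200  # hit
  → r_1 = 0.3200
beam 2: φ=-45°, α=330°
  direction (0.8660, -0.5000); cell (4,4); t to first gridline: x 0.9699, y 1.0000 (then +1.1547 / +2.0000)
    (5,4) via x @ 0.9699
    (5,3) via y @ 1.0000
    (6,3) via x @ 2.1246  # hit
  → r_2 = 2.1246
beam 3: φ=45°, α=60°
  direction (0.5000, 0.8660); cell (4,4); t to first gridline: x 1.6800, y 0.5774 (then +2.0000 / +1.1547)
    (4,5) via y @ 0.5774
    (5,5) via x @ 1.6800
    (5,6) via y @ 1.7321
    (5,7) via y @ 2.8868  # hit
  → r_3 = 2.8868
beam 4: φ=135°, α=150°
  direction (-0.8660, 0.5000); cell (4,4); t to first gridline: x 0.1848, y 1.0000 (then +1.1547 / +2.0000)
    (3,4) via x @ 0.1848  # hit
  → r_4 = 0.1848

ranges = [0.3200, 2.1246, 2.8868, 0.1848]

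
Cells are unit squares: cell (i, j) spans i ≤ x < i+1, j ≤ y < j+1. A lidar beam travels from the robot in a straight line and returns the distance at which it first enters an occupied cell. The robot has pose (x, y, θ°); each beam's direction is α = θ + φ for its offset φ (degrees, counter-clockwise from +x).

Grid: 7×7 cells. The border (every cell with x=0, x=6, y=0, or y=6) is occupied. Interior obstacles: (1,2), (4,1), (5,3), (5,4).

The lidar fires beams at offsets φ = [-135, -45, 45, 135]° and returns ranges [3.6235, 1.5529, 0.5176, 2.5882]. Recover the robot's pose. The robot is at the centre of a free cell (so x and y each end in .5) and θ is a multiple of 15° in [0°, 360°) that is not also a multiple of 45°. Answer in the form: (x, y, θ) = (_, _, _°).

Candidates: 21 free-cell centres × 16 headings = 336 poses. Raycast each; keep the one whose scan matches to 4 dp.
  (2.5, 4.5, 15°): beam 1 = 1.7321 ≠ 3.6235 ✗
  (3.5, 3.5, 30°): beam 1 = 2.5882 ≠ 3.6235 ✗
  (5.5, 5.5, 60°): beam 1 = 0.5176 ≠ 3.6235 ✗
  (1.5, 1.5, 120°): beam 1 = 1.9319 ≠ 3.6235 ✗
  …
  (4.5, 3.5, 300°): r_1=3.6235, r_2=1.5529, r_3=0.5176, r_4=2.5882 — all match ✓
Only this pose fits every beam.

(x, y, θ) = (4.5, 3.5, 300°)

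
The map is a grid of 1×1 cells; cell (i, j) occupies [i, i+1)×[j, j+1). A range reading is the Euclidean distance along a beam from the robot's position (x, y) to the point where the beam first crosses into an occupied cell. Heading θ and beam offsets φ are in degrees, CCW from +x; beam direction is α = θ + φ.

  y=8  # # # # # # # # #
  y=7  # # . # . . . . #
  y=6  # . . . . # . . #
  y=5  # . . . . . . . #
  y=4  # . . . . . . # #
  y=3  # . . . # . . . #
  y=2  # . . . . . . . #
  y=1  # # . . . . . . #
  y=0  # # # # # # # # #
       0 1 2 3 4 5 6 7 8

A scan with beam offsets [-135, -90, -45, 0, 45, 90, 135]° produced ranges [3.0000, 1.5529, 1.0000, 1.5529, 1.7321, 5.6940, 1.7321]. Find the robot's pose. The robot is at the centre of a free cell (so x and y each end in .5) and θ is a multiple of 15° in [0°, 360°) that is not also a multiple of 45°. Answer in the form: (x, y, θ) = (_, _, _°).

(x, y, θ) = (2.5, 2.5, 255°)

Enumerate (i+0.5, j+0.5, θ) over the 43 free cells and 16 admissible headings. For each, cast all 7 beams and compare to the given ranges.
  (1.5, 5.5, 345°): beam 1 = 0.5774 ≠ 3.0000 ✗
  (2.5, 4.5, 285°): beam 1 = 1.7321 ≠ 3.0000 ✗
  (4.5, 7.5, 150°): beam 1 = 1.9319 ≠ 3.0000 ✗
  (5.5, 3.5, 210°): beam 1 = 4.6587 ≠ 3.0000 ✗
  (2.5, 5.5, 105°): beam 1 = 6.3509 ≠ 3.0000 ✗
  …
  (2.5, 2.5, 255°): r_1=3.0000, r_2=1.5529, r_3=1.0000, r_4=1.5529, r_5=1.7321, r_6=5.6940, r_7=1.7321 — all match ✓
No second candidate reproduces the full scan.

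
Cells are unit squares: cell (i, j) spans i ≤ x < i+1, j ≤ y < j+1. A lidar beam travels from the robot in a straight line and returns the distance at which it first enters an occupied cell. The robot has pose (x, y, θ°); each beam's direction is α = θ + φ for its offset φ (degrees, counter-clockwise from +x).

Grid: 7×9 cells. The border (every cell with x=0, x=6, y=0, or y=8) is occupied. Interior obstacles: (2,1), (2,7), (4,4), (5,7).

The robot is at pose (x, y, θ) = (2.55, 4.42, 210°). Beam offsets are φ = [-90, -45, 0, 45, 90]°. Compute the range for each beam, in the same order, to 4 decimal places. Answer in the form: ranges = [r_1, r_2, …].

beam 1: φ=-90°, α=120°
  dir = (cos 120°, sin 120°) = (-0.5000, 0.8660); from cell (2,4)
  next x-line at t=1.1000, next y-line at t=0.6697; Δt_x=2.0000, Δt_y=1.1547
    y: enter (2,5) at t=0.6697
    x: enter (1,5) at t=1.1000
    y: enter (1,6) at t=1.8244
    y: enter (1,7) at t=2.9791
    x: enter (0,7) at t=3.1000 ← occupied
  → r_1 = 3.1000
beam 2: φ=-45°, α=165°
  dir = (cos 165°, sin 165°) = (-0.9659, 0.2588); from cell (2,4)
  next x-line at t=0.5694, next y-line at t=2.2409; Δt_x=1.0353, Δt_y=3.8637
    x: enter (1,4) at t=0.5694
    x: enter (0,4) at t=1.6047 ← occupied
  → r_2 = 1.6047
beam 3: φ=0°, α=210°
  dir = (cos 210°, sin 210°) = (-0.8660, -0.5000); from cell (2,4)
  next x-line at t=0.6351, next y-line at t=0.8400; Δt_x=1.1547, Δt_y=2.0000
    x: enter (1,4) at t=0.6351
    y: enter (1,3) at t=0.8400
    x: enter (0,3) at t=1.7898 ← occupied
  → r_3 = 1.7898
beam 4: φ=45°, α=255°
  dir = (cos 255°, sin 255°) = (-0.2588, -0.9659); from cell (2,4)
  next x-line at t=2.1250, next y-line at t=0.4348; Δt_x=3.8637, Δt_y=1.0353
    y: enter (2,3) at t=0.4348
    y: enter (2,2) at t=1.4701
    x: enter (1,2) at t=2.1250
    y: enter (1,1) at t=2.5054
    y: enter (1,0) at t=3.5406 ← occupied
  → r_4 = 3.5406
beam 5: φ=90°, α=300°
  dir = (cos 300°, sin 300°) = (0.5000, -0.8660); from cell (2,4)
  next x-line at t=0.9000, next y-line at t=0.4850; Δt_x=2.0000, Δt_y=1.1547
    y: enter (2,3) at t=0.4850
    x: enter (3,3) at t=0.9000
    y: enter (3,2) at t=1.6397
    y: enter (3,1) at t=2.7944
    x: enter (4,1) at t=2.9000
    y: enter (4,0) at t=3.9491 ← occupied
  → r_5 = 3.9491

ranges = [3.1000, 1.6047, 1.7898, 3.5406, 3.9491]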